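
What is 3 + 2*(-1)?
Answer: 1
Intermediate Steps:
3 + 2*(-1) = 3 - 2 = 1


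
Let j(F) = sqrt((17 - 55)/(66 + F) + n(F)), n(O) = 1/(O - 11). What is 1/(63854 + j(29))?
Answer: 5746860/366959998471 - 3*I*sqrt(310)/366959998471 ≈ 1.5661e-5 - 1.4394e-10*I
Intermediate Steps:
n(O) = 1/(-11 + O)
j(F) = sqrt(1/(-11 + F) - 38/(66 + F)) (j(F) = sqrt((17 - 55)/(66 + F) + 1/(-11 + F)) = sqrt(-38/(66 + F) + 1/(-11 + F)) = sqrt(1/(-11 + F) - 38/(66 + F)))
1/(63854 + j(29)) = 1/(63854 + sqrt((484 - 37*29)/((-11 + 29)*(66 + 29)))) = 1/(63854 + sqrt((484 - 1073)/(18*95))) = 1/(63854 + sqrt((1/18)*(1/95)*(-589))) = 1/(63854 + sqrt(-31/90)) = 1/(63854 + I*sqrt(310)/30)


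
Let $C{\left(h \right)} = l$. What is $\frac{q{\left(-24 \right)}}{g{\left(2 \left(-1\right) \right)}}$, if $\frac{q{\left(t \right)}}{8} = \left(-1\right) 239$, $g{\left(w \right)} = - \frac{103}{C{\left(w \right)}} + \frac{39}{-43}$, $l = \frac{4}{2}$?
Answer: $\frac{164432}{4507} \approx 36.484$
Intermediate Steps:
$l = 2$ ($l = 4 \cdot \frac{1}{2} = 2$)
$C{\left(h \right)} = 2$
$g{\left(w \right)} = - \frac{4507}{86}$ ($g{\left(w \right)} = - \frac{103}{2} + \frac{39}{-43} = \left(-103\right) \frac{1}{2} + 39 \left(- \frac{1}{43}\right) = - \frac{103}{2} - \frac{39}{43} = - \frac{4507}{86}$)
$q{\left(t \right)} = -1912$ ($q{\left(t \right)} = 8 \left(\left(-1\right) 239\right) = 8 \left(-239\right) = -1912$)
$\frac{q{\left(-24 \right)}}{g{\left(2 \left(-1\right) \right)}} = - \frac{1912}{- \frac{4507}{86}} = \left(-1912\right) \left(- \frac{86}{4507}\right) = \frac{164432}{4507}$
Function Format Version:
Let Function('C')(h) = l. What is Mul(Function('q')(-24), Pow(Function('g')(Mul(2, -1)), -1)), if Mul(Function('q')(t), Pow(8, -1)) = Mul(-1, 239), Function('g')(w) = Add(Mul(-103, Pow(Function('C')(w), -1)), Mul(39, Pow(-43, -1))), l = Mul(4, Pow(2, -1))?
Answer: Rational(164432, 4507) ≈ 36.484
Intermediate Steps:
l = 2 (l = Mul(4, Rational(1, 2)) = 2)
Function('C')(h) = 2
Function('g')(w) = Rational(-4507, 86) (Function('g')(w) = Add(Mul(-103, Pow(2, -1)), Mul(39, Pow(-43, -1))) = Add(Mul(-103, Rational(1, 2)), Mul(39, Rational(-1, 43))) = Add(Rational(-103, 2), Rational(-39, 43)) = Rational(-4507, 86))
Function('q')(t) = -1912 (Function('q')(t) = Mul(8, Mul(-1, 239)) = Mul(8, -239) = -1912)
Mul(Function('q')(-24), Pow(Function('g')(Mul(2, -1)), -1)) = Mul(-1912, Pow(Rational(-4507, 86), -1)) = Mul(-1912, Rational(-86, 4507)) = Rational(164432, 4507)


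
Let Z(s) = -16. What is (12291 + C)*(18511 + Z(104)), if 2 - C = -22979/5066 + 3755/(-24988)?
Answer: 14396085907350435/63294604 ≈ 2.2745e+8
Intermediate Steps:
C = 423200249/63294604 (C = 2 - (-22979/5066 + 3755/(-24988)) = 2 - (-22979*1/5066 + 3755*(-1/24988)) = 2 - (-22979/5066 - 3755/24988) = 2 - 1*(-296611041/63294604) = 2 + 296611041/63294604 = 423200249/63294604 ≈ 6.6862)
(12291 + C)*(18511 + Z(104)) = (12291 + 423200249/63294604)*(18511 - 16) = (778377178013/63294604)*18495 = 14396085907350435/63294604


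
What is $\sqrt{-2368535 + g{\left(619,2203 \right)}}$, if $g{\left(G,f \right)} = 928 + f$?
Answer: $2 i \sqrt{591351} \approx 1538.0 i$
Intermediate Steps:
$\sqrt{-2368535 + g{\left(619,2203 \right)}} = \sqrt{-2368535 + \left(928 + 2203\right)} = \sqrt{-2368535 + 3131} = \sqrt{-2365404} = 2 i \sqrt{591351}$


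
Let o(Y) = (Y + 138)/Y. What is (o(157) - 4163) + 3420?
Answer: -116356/157 ≈ -741.12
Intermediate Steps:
o(Y) = (138 + Y)/Y
(o(157) - 4163) + 3420 = ((138 + 157)/157 - 4163) + 3420 = ((1/157)*295 - 4163) + 3420 = (295/157 - 4163) + 3420 = -653296/157 + 3420 = -116356/157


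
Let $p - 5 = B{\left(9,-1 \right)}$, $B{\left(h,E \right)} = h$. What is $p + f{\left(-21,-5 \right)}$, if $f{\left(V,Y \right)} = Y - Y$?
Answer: $14$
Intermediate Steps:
$f{\left(V,Y \right)} = 0$
$p = 14$ ($p = 5 + 9 = 14$)
$p + f{\left(-21,-5 \right)} = 14 + 0 = 14$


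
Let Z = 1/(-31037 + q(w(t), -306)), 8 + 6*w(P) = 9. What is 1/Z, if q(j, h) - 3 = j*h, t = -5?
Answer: -31085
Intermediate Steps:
w(P) = 1/6 (w(P) = -4/3 + (1/6)*9 = -4/3 + 3/2 = 1/6)
q(j, h) = 3 + h*j (q(j, h) = 3 + j*h = 3 + h*j)
Z = -1/31085 (Z = 1/(-31037 + (3 - 306*1/6)) = 1/(-31037 + (3 - 51)) = 1/(-31037 - 48) = 1/(-31085) = -1/31085 ≈ -3.2170e-5)
1/Z = 1/(-1/31085) = -31085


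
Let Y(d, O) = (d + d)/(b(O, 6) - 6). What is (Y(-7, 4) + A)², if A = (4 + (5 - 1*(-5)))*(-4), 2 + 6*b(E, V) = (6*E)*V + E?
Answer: 9746884/3025 ≈ 3222.1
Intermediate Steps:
b(E, V) = -⅓ + E/6 + E*V (b(E, V) = -⅓ + ((6*E)*V + E)/6 = -⅓ + (6*E*V + E)/6 = -⅓ + (E + 6*E*V)/6 = -⅓ + (E/6 + E*V) = -⅓ + E/6 + E*V)
Y(d, O) = 2*d/(-19/3 + 37*O/6) (Y(d, O) = (d + d)/((-⅓ + O/6 + O*6) - 6) = (2*d)/((-⅓ + O/6 + 6*O) - 6) = (2*d)/((-⅓ + 37*O/6) - 6) = (2*d)/(-19/3 + 37*O/6) = 2*d/(-19/3 + 37*O/6))
A = -56 (A = (4 + (5 + 5))*(-4) = (4 + 10)*(-4) = 14*(-4) = -56)
(Y(-7, 4) + A)² = (12*(-7)/(-38 + 37*4) - 56)² = (12*(-7)/(-38 + 148) - 56)² = (12*(-7)/110 - 56)² = (12*(-7)*(1/110) - 56)² = (-42/55 - 56)² = (-3122/55)² = 9746884/3025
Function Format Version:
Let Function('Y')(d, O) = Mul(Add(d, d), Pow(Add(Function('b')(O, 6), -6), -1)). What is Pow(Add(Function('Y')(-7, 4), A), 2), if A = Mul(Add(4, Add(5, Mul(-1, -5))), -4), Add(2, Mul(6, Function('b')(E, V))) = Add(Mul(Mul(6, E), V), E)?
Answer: Rational(9746884, 3025) ≈ 3222.1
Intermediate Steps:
Function('b')(E, V) = Add(Rational(-1, 3), Mul(Rational(1, 6), E), Mul(E, V)) (Function('b')(E, V) = Add(Rational(-1, 3), Mul(Rational(1, 6), Add(Mul(Mul(6, E), V), E))) = Add(Rational(-1, 3), Mul(Rational(1, 6), Add(Mul(6, E, V), E))) = Add(Rational(-1, 3), Mul(Rational(1, 6), Add(E, Mul(6, E, V)))) = Add(Rational(-1, 3), Add(Mul(Rational(1, 6), E), Mul(E, V))) = Add(Rational(-1, 3), Mul(Rational(1, 6), E), Mul(E, V)))
Function('Y')(d, O) = Mul(2, d, Pow(Add(Rational(-19, 3), Mul(Rational(37, 6), O)), -1)) (Function('Y')(d, O) = Mul(Add(d, d), Pow(Add(Add(Rational(-1, 3), Mul(Rational(1, 6), O), Mul(O, 6)), -6), -1)) = Mul(Mul(2, d), Pow(Add(Add(Rational(-1, 3), Mul(Rational(1, 6), O), Mul(6, O)), -6), -1)) = Mul(Mul(2, d), Pow(Add(Add(Rational(-1, 3), Mul(Rational(37, 6), O)), -6), -1)) = Mul(Mul(2, d), Pow(Add(Rational(-19, 3), Mul(Rational(37, 6), O)), -1)) = Mul(2, d, Pow(Add(Rational(-19, 3), Mul(Rational(37, 6), O)), -1)))
A = -56 (A = Mul(Add(4, Add(5, 5)), -4) = Mul(Add(4, 10), -4) = Mul(14, -4) = -56)
Pow(Add(Function('Y')(-7, 4), A), 2) = Pow(Add(Mul(12, -7, Pow(Add(-38, Mul(37, 4)), -1)), -56), 2) = Pow(Add(Mul(12, -7, Pow(Add(-38, 148), -1)), -56), 2) = Pow(Add(Mul(12, -7, Pow(110, -1)), -56), 2) = Pow(Add(Mul(12, -7, Rational(1, 110)), -56), 2) = Pow(Add(Rational(-42, 55), -56), 2) = Pow(Rational(-3122, 55), 2) = Rational(9746884, 3025)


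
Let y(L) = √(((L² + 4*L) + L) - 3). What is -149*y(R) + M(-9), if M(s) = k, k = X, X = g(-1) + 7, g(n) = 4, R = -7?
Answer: 11 - 149*√11 ≈ -483.18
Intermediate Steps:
X = 11 (X = 4 + 7 = 11)
k = 11
M(s) = 11
y(L) = √(-3 + L² + 5*L) (y(L) = √((L² + 5*L) - 3) = √(-3 + L² + 5*L))
-149*y(R) + M(-9) = -149*√(-3 + (-7)² + 5*(-7)) + 11 = -149*√(-3 + 49 - 35) + 11 = -149*√11 + 11 = 11 - 149*√11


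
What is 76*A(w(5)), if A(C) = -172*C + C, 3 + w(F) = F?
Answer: -25992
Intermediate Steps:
w(F) = -3 + F
A(C) = -171*C
76*A(w(5)) = 76*(-171*(-3 + 5)) = 76*(-171*2) = 76*(-342) = -25992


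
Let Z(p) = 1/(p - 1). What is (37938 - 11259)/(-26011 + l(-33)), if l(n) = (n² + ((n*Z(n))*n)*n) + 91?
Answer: -302362/269439 ≈ -1.1222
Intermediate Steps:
Z(p) = 1/(-1 + p)
l(n) = 91 + n² + n³/(-1 + n) (l(n) = (n² + ((n/(-1 + n))*n)*n) + 91 = (n² + (n²/(-1 + n))*n) + 91 = (n² + n³/(-1 + n)) + 91 = 91 + n² + n³/(-1 + n))
(37938 - 11259)/(-26011 + l(-33)) = (37938 - 11259)/(-26011 + ((-33)³ + (-1 - 33)*(91 + (-33)²))/(-1 - 33)) = 26679/(-26011 + (-35937 - 34*(91 + 1089))/(-34)) = 26679/(-26011 - (-35937 - 34*1180)/34) = 26679/(-26011 - (-35937 - 40120)/34) = 26679/(-26011 - 1/34*(-76057)) = 26679/(-26011 + 76057/34) = 26679/(-808317/34) = 26679*(-34/808317) = -302362/269439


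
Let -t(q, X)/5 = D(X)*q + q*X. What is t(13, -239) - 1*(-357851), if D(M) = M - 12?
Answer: 389701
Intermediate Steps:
D(M) = -12 + M
t(q, X) = -5*X*q - 5*q*(-12 + X) (t(q, X) = -5*((-12 + X)*q + q*X) = -5*(q*(-12 + X) + X*q) = -5*(X*q + q*(-12 + X)) = -5*X*q - 5*q*(-12 + X))
t(13, -239) - 1*(-357851) = 10*13*(6 - 1*(-239)) - 1*(-357851) = 10*13*(6 + 239) + 357851 = 10*13*245 + 357851 = 31850 + 357851 = 389701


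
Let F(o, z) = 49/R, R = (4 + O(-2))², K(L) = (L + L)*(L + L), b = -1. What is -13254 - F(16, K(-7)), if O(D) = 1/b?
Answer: -119335/9 ≈ -13259.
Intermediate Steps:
O(D) = -1 (O(D) = 1/(-1) = -1)
K(L) = 4*L² (K(L) = (2*L)*(2*L) = 4*L²)
R = 9 (R = (4 - 1)² = 3² = 9)
F(o, z) = 49/9
-13254 - F(16, K(-7)) = -13254 - 1*49/9 = -13254 - 49/9 = -119335/9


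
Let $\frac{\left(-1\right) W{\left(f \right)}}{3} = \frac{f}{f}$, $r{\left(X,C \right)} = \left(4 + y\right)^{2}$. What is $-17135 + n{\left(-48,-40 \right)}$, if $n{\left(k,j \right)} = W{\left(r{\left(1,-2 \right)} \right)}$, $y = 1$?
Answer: $-17138$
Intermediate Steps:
$r{\left(X,C \right)} = 25$ ($r{\left(X,C \right)} = \left(4 + 1\right)^{2} = 5^{2} = 25$)
$W{\left(f \right)} = -3$ ($W{\left(f \right)} = - 3 \frac{f}{f} = \left(-3\right) 1 = -3$)
$n{\left(k,j \right)} = -3$
$-17135 + n{\left(-48,-40 \right)} = -17135 - 3 = -17138$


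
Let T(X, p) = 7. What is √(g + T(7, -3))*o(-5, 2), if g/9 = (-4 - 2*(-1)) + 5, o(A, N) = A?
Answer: -5*√34 ≈ -29.155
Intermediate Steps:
g = 27 (g = 9*((-4 - 2*(-1)) + 5) = 9*((-4 + 2) + 5) = 9*(-2 + 5) = 9*3 = 27)
√(g + T(7, -3))*o(-5, 2) = √(27 + 7)*(-5) = √34*(-5) = -5*√34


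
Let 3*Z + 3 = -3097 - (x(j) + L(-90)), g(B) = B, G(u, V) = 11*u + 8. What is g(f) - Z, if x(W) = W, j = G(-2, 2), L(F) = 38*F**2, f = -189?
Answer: 310319/3 ≈ 1.0344e+5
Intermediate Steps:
G(u, V) = 8 + 11*u
j = -14 (j = 8 + 11*(-2) = 8 - 22 = -14)
Z = -310886/3 (Z = -1 + (-3097 - (-14 + 38*(-90)**2))/3 = -1 + (-3097 - (-14 + 38*8100))/3 = -1 + (-3097 - (-14 + 307800))/3 = -1 + (-3097 - 1*307786)/3 = -1 + (-3097 - 307786)/3 = -1 + (1/3)*(-310883) = -1 - 310883/3 = -310886/3 ≈ -1.0363e+5)
g(f) - Z = -189 - 1*(-310886/3) = -189 + 310886/3 = 310319/3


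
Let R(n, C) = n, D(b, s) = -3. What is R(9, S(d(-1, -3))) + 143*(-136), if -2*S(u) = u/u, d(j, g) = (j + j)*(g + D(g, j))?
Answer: -19439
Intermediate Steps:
d(j, g) = 2*j*(-3 + g) (d(j, g) = (j + j)*(g - 3) = (2*j)*(-3 + g) = 2*j*(-3 + g))
S(u) = -½ (S(u) = -u/(2*u) = -½*1 = -½)
R(9, S(d(-1, -3))) + 143*(-136) = 9 + 143*(-136) = 9 - 19448 = -19439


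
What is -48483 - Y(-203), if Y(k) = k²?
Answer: -89692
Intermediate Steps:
-48483 - Y(-203) = -48483 - 1*(-203)² = -48483 - 1*41209 = -48483 - 41209 = -89692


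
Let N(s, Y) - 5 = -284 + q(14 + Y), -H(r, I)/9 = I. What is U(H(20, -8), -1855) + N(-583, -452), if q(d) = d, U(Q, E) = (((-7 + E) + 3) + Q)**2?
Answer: 3192652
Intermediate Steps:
H(r, I) = -9*I
U(Q, E) = (-4 + E + Q)**2 (U(Q, E) = ((-4 + E) + Q)**2 = (-4 + E + Q)**2)
N(s, Y) = -265 + Y (N(s, Y) = 5 + (-284 + (14 + Y)) = 5 + (-270 + Y) = -265 + Y)
U(H(20, -8), -1855) + N(-583, -452) = (-4 - 1855 - 9*(-8))**2 + (-265 - 452) = (-4 - 1855 + 72)**2 - 717 = (-1787)**2 - 717 = 3193369 - 717 = 3192652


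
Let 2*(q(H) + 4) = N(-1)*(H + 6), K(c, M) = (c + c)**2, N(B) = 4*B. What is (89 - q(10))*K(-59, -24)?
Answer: 1740500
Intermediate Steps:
K(c, M) = 4*c**2 (K(c, M) = (2*c)**2 = 4*c**2)
q(H) = -16 - 2*H (q(H) = -4 + ((4*(-1))*(H + 6))/2 = -4 + (-4*(6 + H))/2 = -4 + (-24 - 4*H)/2 = -4 + (-12 - 2*H) = -16 - 2*H)
(89 - q(10))*K(-59, -24) = (89 - (-16 - 2*10))*(4*(-59)**2) = (89 - (-16 - 20))*(4*3481) = (89 - 1*(-36))*13924 = (89 + 36)*13924 = 125*13924 = 1740500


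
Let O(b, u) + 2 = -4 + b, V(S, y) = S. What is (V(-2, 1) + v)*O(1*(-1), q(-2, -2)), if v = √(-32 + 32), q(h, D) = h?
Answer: 14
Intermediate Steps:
O(b, u) = -6 + b (O(b, u) = -2 + (-4 + b) = -6 + b)
v = 0 (v = √0 = 0)
(V(-2, 1) + v)*O(1*(-1), q(-2, -2)) = (-2 + 0)*(-6 + 1*(-1)) = -2*(-6 - 1) = -2*(-7) = 14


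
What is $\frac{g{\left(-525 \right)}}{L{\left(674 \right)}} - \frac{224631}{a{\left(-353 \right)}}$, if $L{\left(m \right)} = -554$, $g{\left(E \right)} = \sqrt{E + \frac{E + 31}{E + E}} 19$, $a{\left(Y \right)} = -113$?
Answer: $\frac{224631}{113} - \frac{19 i \sqrt{5782938}}{58170} \approx 1987.9 - 0.78547 i$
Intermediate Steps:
$g{\left(E \right)} = 19 \sqrt{E + \frac{31 + E}{2 E}}$ ($g{\left(E \right)} = \sqrt{E + \frac{31 + E}{2 E}} 19 = 19 \sqrt{E + \frac{31 + E}{2 E}}$)
$\frac{g{\left(-525 \right)}}{L{\left(674 \right)}} - \frac{224631}{a{\left(-353 \right)}} = \frac{\frac{19}{2} \sqrt{2 + 4 \left(-525\right) + \frac{62}{-525}}}{-554} - \frac{224631}{-113} = \frac{19 \sqrt{2 - 2100 + 62 \left(- \frac{1}{525}\right)}}{2} \left(- \frac{1}{554}\right) - - \frac{224631}{113} = \frac{19 \sqrt{2 - 2100 - \frac{62}{525}}}{2} \left(- \frac{1}{554}\right) + \frac{224631}{113} = \frac{19 \sqrt{- \frac{1101512}{525}}}{2} \left(- \frac{1}{554}\right) + \frac{224631}{113} = \frac{19 \frac{2 i \sqrt{5782938}}{105}}{2} \left(- \frac{1}{554}\right) + \frac{224631}{113} = \frac{19 i \sqrt{5782938}}{105} \left(- \frac{1}{554}\right) + \frac{224631}{113} = - \frac{19 i \sqrt{5782938}}{58170} + \frac{224631}{113} = \frac{224631}{113} - \frac{19 i \sqrt{5782938}}{58170}$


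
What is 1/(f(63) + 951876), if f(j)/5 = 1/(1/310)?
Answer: 1/953426 ≈ 1.0488e-6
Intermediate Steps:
f(j) = 1550 (f(j) = 5/(1/310) = 5*310 = 1550)
1/(f(63) + 951876) = 1/(1550 + 951876) = 1/953426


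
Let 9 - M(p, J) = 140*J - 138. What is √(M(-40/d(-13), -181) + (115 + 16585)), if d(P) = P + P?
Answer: √42187 ≈ 205.39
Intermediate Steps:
d(P) = 2*P
M(p, J) = 147 - 140*J (M(p, J) = 9 - (140*J - 138) = 9 - (-138 + 140*J) = 9 + (138 - 140*J) = 147 - 140*J)
√(M(-40/d(-13), -181) + (115 + 16585)) = √((147 - 140*(-181)) + (115 + 16585)) = √((147 + 25340) + 16700) = √(25487 + 16700) = √42187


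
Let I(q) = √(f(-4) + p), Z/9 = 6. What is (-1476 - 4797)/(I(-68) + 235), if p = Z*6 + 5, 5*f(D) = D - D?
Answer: -31365/1168 + 6273*√329/54896 ≈ -24.781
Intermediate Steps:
Z = 54 (Z = 9*6 = 54)
f(D) = 0 (f(D) = (D - D)/5 = (⅕)*0 = 0)
p = 329 (p = 54*6 + 5 = 324 + 5 = 329)
I(q) = √329 (I(q) = √(0 + 329) = √329)
(-1476 - 4797)/(I(-68) + 235) = (-1476 - 4797)/(√329 + 235) = -6273/(235 + √329)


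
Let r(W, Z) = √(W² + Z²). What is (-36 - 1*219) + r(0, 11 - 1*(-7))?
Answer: -237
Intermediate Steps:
(-36 - 1*219) + r(0, 11 - 1*(-7)) = (-36 - 1*219) + √(0² + (11 - 1*(-7))²) = (-36 - 219) + √(0 + (11 + 7)²) = -255 + √(0 + 18²) = -255 + √(0 + 324) = -255 + √324 = -255 + 18 = -237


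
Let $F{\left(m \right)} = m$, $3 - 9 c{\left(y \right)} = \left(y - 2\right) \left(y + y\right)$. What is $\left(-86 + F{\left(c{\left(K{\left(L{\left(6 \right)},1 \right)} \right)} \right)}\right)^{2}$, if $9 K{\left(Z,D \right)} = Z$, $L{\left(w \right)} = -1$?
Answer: $\frac{3904875121}{531441} \approx 7347.7$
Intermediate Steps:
$K{\left(Z,D \right)} = \frac{Z}{9}$
$c{\left(y \right)} = \frac{1}{3} - \frac{2 y \left(-2 + y\right)}{9}$ ($c{\left(y \right)} = \frac{1}{3} - \frac{\left(y - 2\right) \left(y + y\right)}{9} = \frac{1}{3} - \frac{\left(-2 + y\right) 2 y}{9} = \frac{1}{3} - \frac{2 y \left(-2 + y\right)}{9}$)
$\left(-86 + F{\left(c{\left(K{\left(L{\left(6 \right)},1 \right)} \right)} \right)}\right)^{2} = \left(-86 + \left(\frac{1}{3} - \frac{2 \left(\frac{1}{9} \left(-1\right)\right)^{2}}{9} + \frac{4 \cdot \frac{1}{9} \left(-1\right)}{9}\right)\right)^{2} = \left(-86 + \left(\frac{1}{3} - \frac{2 \left(- \frac{1}{9}\right)^{2}}{9} + \frac{4}{9} \left(- \frac{1}{9}\right)\right)\right)^{2} = \left(-86 - - \frac{205}{729}\right)^{2} = \left(-86 + \frac{205}{729}\right)^{2} = \left(- \frac{62489}{729}\right)^{2} = \frac{3904875121}{531441}$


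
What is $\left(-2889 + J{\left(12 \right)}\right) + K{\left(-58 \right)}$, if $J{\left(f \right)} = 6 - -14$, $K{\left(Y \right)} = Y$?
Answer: $-2927$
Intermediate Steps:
$J{\left(f \right)} = 20$ ($J{\left(f \right)} = 6 + 14 = 20$)
$\left(-2889 + J{\left(12 \right)}\right) + K{\left(-58 \right)} = \left(-2889 + 20\right) - 58 = -2869 - 58 = -2927$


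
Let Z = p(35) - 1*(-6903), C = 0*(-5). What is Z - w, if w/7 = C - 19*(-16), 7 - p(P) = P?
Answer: 4747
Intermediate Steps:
C = 0
p(P) = 7 - P
Z = 6875 (Z = (7 - 1*35) - 1*(-6903) = (7 - 35) + 6903 = -28 + 6903 = 6875)
w = 2128 (w = 7*(0 - 19*(-16)) = 7*(0 + 304) = 7*304 = 2128)
Z - w = 6875 - 1*2128 = 6875 - 2128 = 4747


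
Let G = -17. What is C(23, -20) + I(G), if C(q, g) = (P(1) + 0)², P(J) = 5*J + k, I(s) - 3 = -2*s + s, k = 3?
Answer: 84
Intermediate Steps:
I(s) = 3 - s (I(s) = 3 + (-2*s + s) = 3 - s)
P(J) = 3 + 5*J (P(J) = 5*J + 3 = 3 + 5*J)
C(q, g) = 64 (C(q, g) = ((3 + 5*1) + 0)² = ((3 + 5) + 0)² = (8 + 0)² = 8² = 64)
C(23, -20) + I(G) = 64 + (3 - 1*(-17)) = 64 + (3 + 17) = 64 + 20 = 84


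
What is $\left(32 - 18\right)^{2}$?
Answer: $196$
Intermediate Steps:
$\left(32 - 18\right)^{2} = 14^{2} = 196$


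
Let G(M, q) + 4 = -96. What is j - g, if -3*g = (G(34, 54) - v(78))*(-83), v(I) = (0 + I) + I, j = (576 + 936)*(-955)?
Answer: -4310632/3 ≈ -1.4369e+6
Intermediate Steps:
G(M, q) = -100 (G(M, q) = -4 - 96 = -100)
j = -1443960 (j = 1512*(-955) = -1443960)
v(I) = 2*I (v(I) = I + I = 2*I)
g = -21248/3 (g = -(-100 - 2*78)*(-83)/3 = -(-100 - 1*156)*(-83)/3 = -(-100 - 156)*(-83)/3 = -(-256)*(-83)/3 = -⅓*21248 = -21248/3 ≈ -7082.7)
j - g = -1443960 - 1*(-21248/3) = -1443960 + 21248/3 = -4310632/3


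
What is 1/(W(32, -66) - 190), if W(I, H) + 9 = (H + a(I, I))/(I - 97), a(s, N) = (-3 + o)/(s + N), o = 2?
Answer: -64/12671 ≈ -0.0050509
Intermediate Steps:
a(s, N) = -1/(N + s) (a(s, N) = (-3 + 2)/(s + N) = -1/(N + s))
W(I, H) = -9 + (H - 1/(2*I))/(-97 + I) (W(I, H) = -9 + (H - 1/(I + I))/(I - 97) = -9 + (H - 1/(2*I))/(-97 + I))
1/(W(32, -66) - 190) = 1/((-½ + 32*(873 - 66 - 9*32))/(32*(-97 + 32)) - 190) = 1/((1/32)*(-½ + 32*(873 - 66 - 288))/(-65) - 190) = 1/((1/32)*(-1/65)*(-½ + 32*519) - 190) = 1/((1/32)*(-1/65)*(-½ + 16608) - 190) = 1/((1/32)*(-1/65)*(33215/2) - 190) = 1/(-511/64 - 190) = 1/(-12671/64) = -64/12671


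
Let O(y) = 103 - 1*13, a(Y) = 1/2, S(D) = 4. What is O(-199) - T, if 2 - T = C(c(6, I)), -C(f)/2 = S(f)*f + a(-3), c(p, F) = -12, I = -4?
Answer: 183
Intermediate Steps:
a(Y) = 1/2
O(y) = 90 (O(y) = 103 - 13 = 90)
C(f) = -1 - 8*f (C(f) = -2*(4*f + 1/2) = -2*(1/2 + 4*f) = -1 - 8*f)
T = -93 (T = 2 - (-1 - 8*(-12)) = 2 - (-1 + 96) = 2 - 1*95 = 2 - 95 = -93)
O(-199) - T = 90 - 1*(-93) = 90 + 93 = 183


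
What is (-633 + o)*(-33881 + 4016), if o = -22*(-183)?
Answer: -101331945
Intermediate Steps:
o = 4026
(-633 + o)*(-33881 + 4016) = (-633 + 4026)*(-33881 + 4016) = 3393*(-29865) = -101331945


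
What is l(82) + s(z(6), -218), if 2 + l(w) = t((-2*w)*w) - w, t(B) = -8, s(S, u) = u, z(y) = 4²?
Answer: -310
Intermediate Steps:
z(y) = 16
l(w) = -10 - w (l(w) = -2 + (-8 - w) = -10 - w)
l(82) + s(z(6), -218) = (-10 - 1*82) - 218 = (-10 - 82) - 218 = -92 - 218 = -310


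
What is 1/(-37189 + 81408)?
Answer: 1/44219 ≈ 2.2615e-5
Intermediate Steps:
1/(-37189 + 81408) = 1/44219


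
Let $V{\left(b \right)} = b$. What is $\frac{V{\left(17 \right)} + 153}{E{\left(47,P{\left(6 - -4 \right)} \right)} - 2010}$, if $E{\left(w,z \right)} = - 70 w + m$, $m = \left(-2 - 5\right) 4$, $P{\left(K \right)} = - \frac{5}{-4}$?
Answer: $- \frac{85}{2664} \approx -0.031907$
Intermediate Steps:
$P{\left(K \right)} = \frac{5}{4}$ ($P{\left(K \right)} = \left(-5\right) \left(- \frac{1}{4}\right) = \frac{5}{4}$)
$m = -28$ ($m = \left(-7\right) 4 = -28$)
$E{\left(w,z \right)} = -28 - 70 w$ ($E{\left(w,z \right)} = - 70 w - 28 = -28 - 70 w$)
$\frac{V{\left(17 \right)} + 153}{E{\left(47,P{\left(6 - -4 \right)} \right)} - 2010} = \frac{17 + 153}{\left(-28 - 3290\right) - 2010} = \frac{170}{\left(-28 - 3290\right) - 2010} = \frac{170}{-3318 - 2010} = \frac{170}{-5328} = 170 \left(- \frac{1}{5328}\right) = - \frac{85}{2664}$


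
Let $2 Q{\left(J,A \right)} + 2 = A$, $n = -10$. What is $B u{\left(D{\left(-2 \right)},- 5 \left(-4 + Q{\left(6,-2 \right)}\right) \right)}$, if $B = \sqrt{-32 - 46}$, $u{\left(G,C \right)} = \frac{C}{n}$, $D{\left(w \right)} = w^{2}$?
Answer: $- 3 i \sqrt{78} \approx - 26.495 i$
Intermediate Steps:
$Q{\left(J,A \right)} = -1 + \frac{A}{2}$
$u{\left(G,C \right)} = - \frac{C}{10}$ ($u{\left(G,C \right)} = \frac{C}{-10} = C \left(- \frac{1}{10}\right) = - \frac{C}{10}$)
$B = i \sqrt{78}$ ($B = \sqrt{-78} = i \sqrt{78} \approx 8.8318 i$)
$B u{\left(D{\left(-2 \right)},- 5 \left(-4 + Q{\left(6,-2 \right)}\right) \right)} = i \sqrt{78} \left(- \frac{\left(-5\right) \left(-4 + \left(-1 + \frac{1}{2} \left(-2\right)\right)\right)}{10}\right) = i \sqrt{78} \left(- \frac{\left(-5\right) \left(-4 - 2\right)}{10}\right) = i \sqrt{78} \left(- \frac{\left(-5\right) \left(-6\right)}{10}\right) = i \sqrt{78} \left(\left(- \frac{1}{10}\right) 30\right) = i \sqrt{78} \left(-3\right) = - 3 i \sqrt{78}$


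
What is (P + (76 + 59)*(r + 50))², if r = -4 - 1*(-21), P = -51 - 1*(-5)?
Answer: 80982001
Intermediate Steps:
P = -46 (P = -51 + 5 = -46)
r = 17 (r = -4 + 21 = 17)
(P + (76 + 59)*(r + 50))² = (-46 + (76 + 59)*(17 + 50))² = (-46 + 135*67)² = (-46 + 9045)² = 8999² = 80982001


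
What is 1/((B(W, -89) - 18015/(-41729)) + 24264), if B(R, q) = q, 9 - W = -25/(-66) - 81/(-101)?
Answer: 41729/1008816590 ≈ 4.1364e-5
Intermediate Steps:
W = 52123/6666 (W = 9 - (-25/(-66) - 81/(-101)) = 9 - (-25*(-1/66) - 81*(-1/101)) = 9 - (25/66 + 81/101) = 9 - 1*7871/6666 = 9 - 7871/6666 = 52123/6666 ≈ 7.8192)
1/((B(W, -89) - 18015/(-41729)) + 24264) = 1/((-89 - 18015/(-41729)) + 24264) = 1/((-89 - 18015*(-1/41729)) + 24264) = 1/((-89 + 18015/41729) + 24264) = 1/(-3695866/41729 + 24264) = 1/(1008816590/41729) = 41729/1008816590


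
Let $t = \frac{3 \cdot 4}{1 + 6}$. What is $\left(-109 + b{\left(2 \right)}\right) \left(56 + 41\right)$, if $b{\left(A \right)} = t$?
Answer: $- \frac{72847}{7} \approx -10407.0$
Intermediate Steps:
$t = \frac{12}{7} \approx 1.7143$
$b{\left(A \right)} = \frac{12}{7}$
$\left(-109 + b{\left(2 \right)}\right) \left(56 + 41\right) = \left(-109 + \frac{12}{7}\right) \left(56 + 41\right) = \left(- \frac{751}{7}\right) 97 = - \frac{72847}{7}$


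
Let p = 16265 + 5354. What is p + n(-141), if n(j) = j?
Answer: 21478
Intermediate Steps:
p = 21619
p + n(-141) = 21619 - 141 = 21478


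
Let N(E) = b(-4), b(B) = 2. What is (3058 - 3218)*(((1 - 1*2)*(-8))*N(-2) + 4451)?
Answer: -714720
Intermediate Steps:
N(E) = 2
(3058 - 3218)*(((1 - 1*2)*(-8))*N(-2) + 4451) = (3058 - 3218)*(((1 - 1*2)*(-8))*2 + 4451) = -160*(((1 - 2)*(-8))*2 + 4451) = -160*(-1*(-8)*2 + 4451) = -160*(8*2 + 4451) = -160*(16 + 4451) = -160*4467 = -714720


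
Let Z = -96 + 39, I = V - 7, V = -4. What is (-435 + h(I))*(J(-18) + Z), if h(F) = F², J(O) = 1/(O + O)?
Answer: 322321/18 ≈ 17907.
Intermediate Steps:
J(O) = 1/(2*O)
I = -11 (I = -4 - 7 = -11)
Z = -57
(-435 + h(I))*(J(-18) + Z) = (-435 + (-11)²)*((½)/(-18) - 57) = (-435 + 121)*((½)*(-1/18) - 57) = -314*(-1/36 - 57) = -314*(-2053/36) = 322321/18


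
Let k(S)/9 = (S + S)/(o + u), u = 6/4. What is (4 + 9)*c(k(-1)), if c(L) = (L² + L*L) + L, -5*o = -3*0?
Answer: 3588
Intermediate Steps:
o = 0 (o = -(-3)*0/5 = -⅕*0 = 0)
u = 3/2 (u = 6*(¼) = 3/2 ≈ 1.5000)
k(S) = 12*S (k(S) = 9*((S + S)/(0 + 3/2)) = 9*((2*S)/(3/2)) = 9*((2*S)*(⅔)) = 9*(4*S/3) = 12*S)
c(L) = L + 2*L² (c(L) = (L² + L²) + L = 2*L² + L = L + 2*L²)
(4 + 9)*c(k(-1)) = (4 + 9)*((12*(-1))*(1 + 2*(12*(-1)))) = 13*(-12*(1 + 2*(-12))) = 13*(-12*(1 - 24)) = 13*(-12*(-23)) = 13*276 = 3588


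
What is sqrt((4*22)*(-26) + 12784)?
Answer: 16*sqrt(41) ≈ 102.45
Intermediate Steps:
sqrt((4*22)*(-26) + 12784) = sqrt(88*(-26) + 12784) = sqrt(-2288 + 12784) = sqrt(10496) = 16*sqrt(41)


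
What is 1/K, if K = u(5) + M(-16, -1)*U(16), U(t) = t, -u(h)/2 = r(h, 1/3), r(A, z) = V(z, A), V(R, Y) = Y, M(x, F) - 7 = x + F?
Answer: -1/170 ≈ -0.0058824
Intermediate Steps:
M(x, F) = 7 + F + x (M(x, F) = 7 + (x + F) = 7 + (F + x) = 7 + F + x)
r(A, z) = A
u(h) = -2*h
K = -170 (K = -2*5 + (7 - 1 - 16)*16 = -10 - 10*16 = -10 - 160 = -170)
1/K = 1/(-170) = -1/170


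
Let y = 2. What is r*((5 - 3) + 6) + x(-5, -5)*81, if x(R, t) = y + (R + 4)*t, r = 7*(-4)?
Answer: 343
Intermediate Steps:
r = -28
x(R, t) = 2 + t*(4 + R) (x(R, t) = 2 + (R + 4)*t = 2 + (4 + R)*t = 2 + t*(4 + R))
r*((5 - 3) + 6) + x(-5, -5)*81 = -28*((5 - 3) + 6) + (2 + 4*(-5) - 5*(-5))*81 = -28*(2 + 6) + (2 - 20 + 25)*81 = -28*8 + 7*81 = -224 + 567 = 343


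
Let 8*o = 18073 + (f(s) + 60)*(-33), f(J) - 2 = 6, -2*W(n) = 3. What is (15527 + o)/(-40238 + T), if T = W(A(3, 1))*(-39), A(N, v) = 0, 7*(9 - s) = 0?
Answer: -140045/321436 ≈ -0.43569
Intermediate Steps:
s = 9 (s = 9 - 1/7*0 = 9 + 0 = 9)
W(n) = -3/2 (W(n) = -1/2*3 = -3/2)
f(J) = 8 (f(J) = 2 + 6 = 8)
T = 117/2 (T = -3/2*(-39) = 117/2 ≈ 58.500)
o = 15829/8 (o = (18073 + (8 + 60)*(-33))/8 = (18073 + 68*(-33))/8 = (18073 - 2244)/8 = (1/8)*15829 = 15829/8 ≈ 1978.6)
(15527 + o)/(-40238 + T) = (15527 + 15829/8)/(-40238 + 117/2) = 140045/(8*(-80359/2)) = (140045/8)*(-2/80359) = -140045/321436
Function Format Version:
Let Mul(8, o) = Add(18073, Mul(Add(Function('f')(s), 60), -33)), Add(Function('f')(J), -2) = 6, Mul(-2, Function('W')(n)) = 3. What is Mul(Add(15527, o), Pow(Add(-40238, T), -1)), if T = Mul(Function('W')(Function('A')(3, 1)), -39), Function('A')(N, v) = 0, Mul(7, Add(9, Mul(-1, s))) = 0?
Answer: Rational(-140045, 321436) ≈ -0.43569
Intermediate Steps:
s = 9 (s = Add(9, Mul(Rational(-1, 7), 0)) = Add(9, 0) = 9)
Function('W')(n) = Rational(-3, 2) (Function('W')(n) = Mul(Rational(-1, 2), 3) = Rational(-3, 2))
Function('f')(J) = 8 (Function('f')(J) = Add(2, 6) = 8)
T = Rational(117, 2) (T = Mul(Rational(-3, 2), -39) = Rational(117, 2) ≈ 58.500)
o = Rational(15829, 8) (o = Mul(Rational(1, 8), Add(18073, Mul(Add(8, 60), -33))) = Mul(Rational(1, 8), Add(18073, Mul(68, -33))) = Mul(Rational(1, 8), Add(18073, -2244)) = Mul(Rational(1, 8), 15829) = Rational(15829, 8) ≈ 1978.6)
Mul(Add(15527, o), Pow(Add(-40238, T), -1)) = Mul(Add(15527, Rational(15829, 8)), Pow(Add(-40238, Rational(117, 2)), -1)) = Mul(Rational(140045, 8), Pow(Rational(-80359, 2), -1)) = Mul(Rational(140045, 8), Rational(-2, 80359)) = Rational(-140045, 321436)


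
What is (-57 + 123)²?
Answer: 4356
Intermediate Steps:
(-57 + 123)² = 66² = 4356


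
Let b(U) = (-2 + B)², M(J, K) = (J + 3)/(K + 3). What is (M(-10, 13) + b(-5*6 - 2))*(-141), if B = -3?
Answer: -55413/16 ≈ -3463.3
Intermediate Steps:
M(J, K) = (3 + J)/(3 + K)
b(U) = 25 (b(U) = (-2 - 3)² = (-5)² = 25)
(M(-10, 13) + b(-5*6 - 2))*(-141) = ((3 - 10)/(3 + 13) + 25)*(-141) = (-7/16 + 25)*(-141) = (393/16)*(-141) = -55413/16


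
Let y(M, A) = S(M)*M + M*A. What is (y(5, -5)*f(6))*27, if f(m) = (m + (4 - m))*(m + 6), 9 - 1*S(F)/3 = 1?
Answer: 123120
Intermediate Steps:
S(F) = 24 (S(F) = 27 - 3*1 = 27 - 3 = 24)
y(M, A) = 24*M + A*M (y(M, A) = 24*M + M*A = 24*M + A*M)
f(m) = 24 + 4*m (f(m) = 4*(6 + m) = 24 + 4*m)
(y(5, -5)*f(6))*27 = ((5*(24 - 5))*(24 + 4*6))*27 = ((5*19)*(24 + 24))*27 = (95*48)*27 = 4560*27 = 123120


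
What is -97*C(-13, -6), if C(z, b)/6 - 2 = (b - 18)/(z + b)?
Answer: -36084/19 ≈ -1899.2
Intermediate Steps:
C(z, b) = 12 + 6*(-18 + b)/(b + z) (C(z, b) = 12 + 6*((b - 18)/(z + b)) = 12 + 6*((-18 + b)/(b + z)) = 12 + 6*(-18 + b)/(b + z))
-97*C(-13, -6) = -582*(-18 + 2*(-13) + 3*(-6))/(-6 - 13) = -582*(-18 - 26 - 18)/(-19) = -582*(-1)*(-62)/19 = -97*372/19 = -36084/19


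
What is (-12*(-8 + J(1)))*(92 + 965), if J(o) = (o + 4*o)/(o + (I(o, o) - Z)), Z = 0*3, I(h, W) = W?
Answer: 69762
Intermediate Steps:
Z = 0
J(o) = 5/2 (J(o) = (o + 4*o)/(o + (o - 1*0)) = (5*o)/(o + (o + 0)) = (5*o)/(o + o) = (5*o)/((2*o)) = (5*o)*(1/(2*o)) = 5/2)
(-12*(-8 + J(1)))*(92 + 965) = (-12*(-8 + 5/2))*(92 + 965) = -12*(-11/2)*1057 = 66*1057 = 69762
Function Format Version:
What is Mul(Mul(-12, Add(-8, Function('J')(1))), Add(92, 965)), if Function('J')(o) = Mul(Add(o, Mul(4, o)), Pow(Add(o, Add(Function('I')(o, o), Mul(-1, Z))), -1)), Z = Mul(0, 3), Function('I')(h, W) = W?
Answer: 69762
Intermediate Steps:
Z = 0
Function('J')(o) = Rational(5, 2) (Function('J')(o) = Mul(Add(o, Mul(4, o)), Pow(Add(o, Add(o, Mul(-1, 0))), -1)) = Mul(Mul(5, o), Pow(Add(o, Add(o, 0)), -1)) = Mul(Mul(5, o), Pow(Add(o, o), -1)) = Mul(Mul(5, o), Pow(Mul(2, o), -1)) = Mul(Mul(5, o), Mul(Rational(1, 2), Pow(o, -1))) = Rational(5, 2))
Mul(Mul(-12, Add(-8, Function('J')(1))), Add(92, 965)) = Mul(Mul(-12, Add(-8, Rational(5, 2))), Add(92, 965)) = Mul(Mul(-12, Rational(-11, 2)), 1057) = Mul(66, 1057) = 69762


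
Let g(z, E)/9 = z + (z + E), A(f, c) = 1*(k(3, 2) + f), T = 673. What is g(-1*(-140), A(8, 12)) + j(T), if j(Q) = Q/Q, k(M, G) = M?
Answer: 2620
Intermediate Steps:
j(Q) = 1
A(f, c) = 3 + f (A(f, c) = 1*(3 + f) = 3 + f)
g(z, E) = 9*E + 18*z (g(z, E) = 9*(z + (z + E)) = 9*(z + (E + z)) = 9*(E + 2*z) = 9*E + 18*z)
g(-1*(-140), A(8, 12)) + j(T) = (9*(3 + 8) + 18*(-1*(-140))) + 1 = (9*11 + 18*140) + 1 = (99 + 2520) + 1 = 2619 + 1 = 2620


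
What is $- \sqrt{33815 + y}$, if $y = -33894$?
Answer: $- i \sqrt{79} \approx - 8.8882 i$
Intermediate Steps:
$- \sqrt{33815 + y} = - \sqrt{33815 - 33894} = - \sqrt{-79} = - i \sqrt{79}$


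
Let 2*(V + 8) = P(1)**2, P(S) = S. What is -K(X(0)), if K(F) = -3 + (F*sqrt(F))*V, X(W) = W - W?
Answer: 3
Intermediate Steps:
X(W) = 0
V = -15/2 (V = -8 + (1/2)*1**2 = -8 + (1/2)*1 = -8 + 1/2 = -15/2 ≈ -7.5000)
K(F) = -3 - 15*F**(3/2)/2 (K(F) = -3 + (F*sqrt(F))*(-15/2) = -3 + F**(3/2)*(-15/2) = -3 - 15*F**(3/2)/2)
-K(X(0)) = -(-3 - 15*0**(3/2)/2) = -(-3 - 15/2*0) = -(-3 + 0) = -1*(-3) = 3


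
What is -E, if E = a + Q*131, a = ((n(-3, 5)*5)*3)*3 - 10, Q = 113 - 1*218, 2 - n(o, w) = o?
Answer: 13540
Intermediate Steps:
n(o, w) = 2 - o
Q = -105 (Q = 113 - 218 = -105)
a = 215 (a = (((2 - 1*(-3))*5)*3)*3 - 10 = (((2 + 3)*5)*3)*3 - 10 = ((5*5)*3)*3 - 10 = (25*3)*3 - 10 = 75*3 - 10 = 225 - 10 = 215)
E = -13540 (E = 215 - 105*131 = 215 - 13755 = -13540)
-E = -1*(-13540) = 13540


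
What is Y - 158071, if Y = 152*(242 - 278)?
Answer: -163543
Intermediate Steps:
Y = -5472 (Y = 152*(-36) = -5472)
Y - 158071 = -5472 - 158071 = -163543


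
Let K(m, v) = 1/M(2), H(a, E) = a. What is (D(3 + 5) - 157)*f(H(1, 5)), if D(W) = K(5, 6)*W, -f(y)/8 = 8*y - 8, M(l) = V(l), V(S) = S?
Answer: 0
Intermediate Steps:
M(l) = l
f(y) = 64 - 64*y (f(y) = -8*(8*y - 8) = -8*(-8 + 8*y) = 64 - 64*y)
K(m, v) = ½ (K(m, v) = 1/2 = ½)
D(W) = W/2
(D(3 + 5) - 157)*f(H(1, 5)) = ((3 + 5)/2 - 157)*(64 - 64*1) = ((½)*8 - 157)*(64 - 64) = (4 - 157)*0 = -153*0 = 0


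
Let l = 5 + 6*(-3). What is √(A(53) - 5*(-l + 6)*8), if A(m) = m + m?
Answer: I*√654 ≈ 25.573*I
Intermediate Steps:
A(m) = 2*m
l = -13 (l = 5 - 18 = -13)
√(A(53) - 5*(-l + 6)*8) = √(2*53 - 5*(-1*(-13) + 6)*8) = √(106 - 5*(13 + 6)*8) = √(106 - 5*19*8) = √(106 - 95*8) = √(106 - 760) = √(-654) = I*√654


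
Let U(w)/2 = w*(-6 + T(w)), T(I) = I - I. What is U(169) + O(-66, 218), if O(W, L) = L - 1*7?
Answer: -1817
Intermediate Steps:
T(I) = 0
O(W, L) = -7 + L (O(W, L) = L - 7 = -7 + L)
U(w) = -12*w (U(w) = 2*(w*(-6 + 0)) = 2*(w*(-6)) = 2*(-6*w) = -12*w)
U(169) + O(-66, 218) = -12*169 + (-7 + 218) = -2028 + 211 = -1817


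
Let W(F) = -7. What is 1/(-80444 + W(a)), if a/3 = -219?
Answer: -1/80451 ≈ -1.2430e-5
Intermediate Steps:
a = -657 (a = 3*(-219) = -657)
1/(-80444 + W(a)) = 1/(-80444 - 7) = 1/(-80451) = -1/80451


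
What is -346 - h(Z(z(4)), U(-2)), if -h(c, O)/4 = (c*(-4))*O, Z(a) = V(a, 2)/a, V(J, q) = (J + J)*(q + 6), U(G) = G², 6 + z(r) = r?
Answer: -1370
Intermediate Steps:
z(r) = -6 + r
V(J, q) = 2*J*(6 + q) (V(J, q) = (2*J)*(6 + q) = 2*J*(6 + q))
Z(a) = 16 (Z(a) = (2*a*(6 + 2))/a = (2*a*8)/a = (16*a)/a = 16)
h(c, O) = 16*O*c (h(c, O) = -4*c*(-4)*O = -4*(-4*c)*O = -(-16)*O*c = 16*O*c)
-346 - h(Z(z(4)), U(-2)) = -346 - 16*(-2)²*16 = -346 - 16*4*16 = -346 - 1*1024 = -346 - 1024 = -1370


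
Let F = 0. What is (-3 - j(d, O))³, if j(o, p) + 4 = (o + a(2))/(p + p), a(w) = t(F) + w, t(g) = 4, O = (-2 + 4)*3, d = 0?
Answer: ⅛ ≈ 0.12500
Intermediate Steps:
O = 6 (O = 2*3 = 6)
a(w) = 4 + w
j(o, p) = -4 + (6 + o)/(2*p) (j(o, p) = -4 + (o + (4 + 2))/(p + p) = -4 + (o + 6)/((2*p)) = -4 + (6 + o)*(1/(2*p)) = -4 + (6 + o)/(2*p))
(-3 - j(d, O))³ = (-3 - (6 + 0 - 8*6)/(2*6))³ = (-3 - (6 + 0 - 48)/(2*6))³ = (-3 - (-42)/(2*6))³ = (-3 - 1*(-7/2))³ = (-3 + 7/2)³ = (½)³ = ⅛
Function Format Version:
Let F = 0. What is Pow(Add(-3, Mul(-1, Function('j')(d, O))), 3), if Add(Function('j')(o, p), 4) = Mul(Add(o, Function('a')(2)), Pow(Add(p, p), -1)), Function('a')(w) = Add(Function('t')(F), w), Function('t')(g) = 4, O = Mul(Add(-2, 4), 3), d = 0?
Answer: Rational(1, 8) ≈ 0.12500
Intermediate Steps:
O = 6 (O = Mul(2, 3) = 6)
Function('a')(w) = Add(4, w)
Function('j')(o, p) = Add(-4, Mul(Rational(1, 2), Pow(p, -1), Add(6, o))) (Function('j')(o, p) = Add(-4, Mul(Add(o, Add(4, 2)), Pow(Add(p, p), -1))) = Add(-4, Mul(Add(o, 6), Pow(Mul(2, p), -1))) = Add(-4, Mul(Add(6, o), Mul(Rational(1, 2), Pow(p, -1)))) = Add(-4, Mul(Rational(1, 2), Pow(p, -1), Add(6, o))))
Pow(Add(-3, Mul(-1, Function('j')(d, O))), 3) = Pow(Add(-3, Mul(-1, Mul(Rational(1, 2), Pow(6, -1), Add(6, 0, Mul(-8, 6))))), 3) = Pow(Add(-3, Mul(-1, Mul(Rational(1, 2), Rational(1, 6), Add(6, 0, -48)))), 3) = Pow(Add(-3, Mul(-1, Mul(Rational(1, 2), Rational(1, 6), -42))), 3) = Pow(Add(-3, Mul(-1, Rational(-7, 2))), 3) = Pow(Add(-3, Rational(7, 2)), 3) = Pow(Rational(1, 2), 3) = Rational(1, 8)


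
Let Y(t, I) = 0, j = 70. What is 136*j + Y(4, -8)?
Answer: 9520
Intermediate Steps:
136*j + Y(4, -8) = 136*70 + 0 = 9520 + 0 = 9520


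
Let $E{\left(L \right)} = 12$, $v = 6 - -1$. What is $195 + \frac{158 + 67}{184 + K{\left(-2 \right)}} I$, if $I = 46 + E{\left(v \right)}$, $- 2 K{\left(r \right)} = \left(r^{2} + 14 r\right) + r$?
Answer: $\frac{51465}{197} \approx 261.24$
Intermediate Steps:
$v = 7$ ($v = 6 + 1 = 7$)
$K{\left(r \right)} = - \frac{15 r}{2} - \frac{r^{2}}{2}$ ($K{\left(r \right)} = - \frac{\left(r^{2} + 14 r\right) + r}{2} = - \frac{r^{2} + 15 r}{2} = - \frac{15 r}{2} - \frac{r^{2}}{2}$)
$I = 58$ ($I = 46 + 12 = 58$)
$195 + \frac{158 + 67}{184 + K{\left(-2 \right)}} I = 195 + \frac{158 + 67}{184 - - (15 - 2)} 58 = 195 + \frac{225}{184 - \left(-1\right) 13} \cdot 58 = 195 + \frac{225}{184 + 13} \cdot 58 = 195 + \frac{225}{197} \cdot 58 = 195 + \frac{13050}{197} = \frac{51465}{197}$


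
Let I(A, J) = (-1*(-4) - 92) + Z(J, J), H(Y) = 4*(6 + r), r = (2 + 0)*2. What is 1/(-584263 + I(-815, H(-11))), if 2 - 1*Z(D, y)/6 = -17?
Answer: -1/584237 ≈ -1.7116e-6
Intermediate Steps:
Z(D, y) = 114 (Z(D, y) = 12 - 6*(-17) = 12 + 102 = 114)
r = 4 (r = 2*2 = 4)
H(Y) = 40 (H(Y) = 4*(6 + 4) = 4*10 = 40)
I(A, J) = 26 (I(A, J) = (-1*(-4) - 92) + 114 = (4 - 92) + 114 = -88 + 114 = 26)
1/(-584263 + I(-815, H(-11))) = 1/(-584263 + 26) = 1/(-584237) = -1/584237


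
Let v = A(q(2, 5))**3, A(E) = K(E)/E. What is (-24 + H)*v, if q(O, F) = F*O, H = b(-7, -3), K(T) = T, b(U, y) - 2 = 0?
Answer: -22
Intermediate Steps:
b(U, y) = 2 (b(U, y) = 2 + 0 = 2)
H = 2
A(E) = 1 (A(E) = E/E = 1)
v = 1 (v = 1**3 = 1)
(-24 + H)*v = (-24 + 2)*1 = -22*1 = -22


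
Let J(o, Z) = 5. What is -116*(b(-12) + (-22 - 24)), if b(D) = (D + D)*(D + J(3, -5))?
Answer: -14152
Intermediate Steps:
b(D) = 2*D*(5 + D) (b(D) = (D + D)*(D + 5) = (2*D)*(5 + D) = 2*D*(5 + D))
-116*(b(-12) + (-22 - 24)) = -116*(2*(-12)*(5 - 12) + (-22 - 24)) = -116*(2*(-12)*(-7) - 46) = -116*(168 - 46) = -116*122 = -14152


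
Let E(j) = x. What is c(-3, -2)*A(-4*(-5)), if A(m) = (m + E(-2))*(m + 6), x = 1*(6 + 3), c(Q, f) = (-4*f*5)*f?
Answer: -60320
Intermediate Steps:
c(Q, f) = -20*f² (c(Q, f) = (-20*f)*f = -20*f²)
x = 9 (x = 1*9 = 9)
E(j) = 9
A(m) = (6 + m)*(9 + m) (A(m) = (m + 9)*(m + 6) = (9 + m)*(6 + m) = (6 + m)*(9 + m))
c(-3, -2)*A(-4*(-5)) = (-20*(-2)²)*(54 + (-4*(-5))² + 15*(-4*(-5))) = (-20*4)*(54 + 20² + 15*20) = -80*(54 + 400 + 300) = -80*754 = -60320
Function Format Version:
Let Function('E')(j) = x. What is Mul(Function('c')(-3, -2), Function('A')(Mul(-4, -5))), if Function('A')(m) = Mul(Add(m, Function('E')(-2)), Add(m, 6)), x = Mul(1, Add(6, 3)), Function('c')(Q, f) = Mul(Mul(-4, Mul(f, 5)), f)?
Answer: -60320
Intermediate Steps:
Function('c')(Q, f) = Mul(-20, Pow(f, 2)) (Function('c')(Q, f) = Mul(Mul(-4, Mul(5, f)), f) = Mul(Mul(-20, f), f) = Mul(-20, Pow(f, 2)))
x = 9 (x = Mul(1, 9) = 9)
Function('E')(j) = 9
Function('A')(m) = Mul(Add(6, m), Add(9, m)) (Function('A')(m) = Mul(Add(m, 9), Add(m, 6)) = Mul(Add(9, m), Add(6, m)) = Mul(Add(6, m), Add(9, m)))
Mul(Function('c')(-3, -2), Function('A')(Mul(-4, -5))) = Mul(Mul(-20, Pow(-2, 2)), Add(54, Pow(Mul(-4, -5), 2), Mul(15, Mul(-4, -5)))) = Mul(Mul(-20, 4), Add(54, Pow(20, 2), Mul(15, 20))) = Mul(-80, Add(54, 400, 300)) = Mul(-80, 754) = -60320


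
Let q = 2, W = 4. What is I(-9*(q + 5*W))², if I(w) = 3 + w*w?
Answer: 1537188849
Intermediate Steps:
I(w) = 3 + w²
I(-9*(q + 5*W))² = (3 + (-9*(2 + 5*4))²)² = (3 + (-9*(2 + 20))²)² = (3 + (-9*22)²)² = (3 + (-198)²)² = (3 + 39204)² = 39207² = 1537188849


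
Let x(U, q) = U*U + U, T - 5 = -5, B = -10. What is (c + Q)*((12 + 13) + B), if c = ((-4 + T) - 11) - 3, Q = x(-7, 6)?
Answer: 360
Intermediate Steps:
T = 0 (T = 5 - 5 = 0)
x(U, q) = U + U² (x(U, q) = U² + U = U + U²)
Q = 42 (Q = -7*(1 - 7) = -7*(-6) = 42)
c = -18 (c = ((-4 + 0) - 11) - 3 = (-4 - 11) - 3 = -15 - 3 = -18)
(c + Q)*((12 + 13) + B) = (-18 + 42)*((12 + 13) - 10) = 24*(25 - 10) = 24*15 = 360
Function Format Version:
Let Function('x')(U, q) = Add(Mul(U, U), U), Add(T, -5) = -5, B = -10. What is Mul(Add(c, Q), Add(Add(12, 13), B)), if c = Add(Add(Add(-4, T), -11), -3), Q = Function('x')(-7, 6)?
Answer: 360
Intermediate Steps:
T = 0 (T = Add(5, -5) = 0)
Function('x')(U, q) = Add(U, Pow(U, 2)) (Function('x')(U, q) = Add(Pow(U, 2), U) = Add(U, Pow(U, 2)))
Q = 42 (Q = Mul(-7, Add(1, -7)) = Mul(-7, -6) = 42)
c = -18 (c = Add(Add(Add(-4, 0), -11), -3) = Add(Add(-4, -11), -3) = Add(-15, -3) = -18)
Mul(Add(c, Q), Add(Add(12, 13), B)) = Mul(Add(-18, 42), Add(Add(12, 13), -10)) = Mul(24, Add(25, -10)) = Mul(24, 15) = 360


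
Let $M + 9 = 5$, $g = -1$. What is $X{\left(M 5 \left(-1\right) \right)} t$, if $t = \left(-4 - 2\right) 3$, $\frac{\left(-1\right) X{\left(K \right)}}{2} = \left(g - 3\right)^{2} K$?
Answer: $11520$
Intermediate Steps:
$M = -4$ ($M = -9 + 5 = -4$)
$X{\left(K \right)} = - 32 K$ ($X{\left(K \right)} = - 2 \left(-1 - 3\right)^{2} K = - 2 \left(-4\right)^{2} K = - 2 \cdot 16 K = - 32 K$)
$t = -18$ ($t = \left(-6\right) 3 = -18$)
$X{\left(M 5 \left(-1\right) \right)} t = - 32 \left(-4\right) 5 \left(-1\right) \left(-18\right) = - 32 \left(\left(-20\right) \left(-1\right)\right) \left(-18\right) = \left(-32\right) 20 \left(-18\right) = \left(-640\right) \left(-18\right) = 11520$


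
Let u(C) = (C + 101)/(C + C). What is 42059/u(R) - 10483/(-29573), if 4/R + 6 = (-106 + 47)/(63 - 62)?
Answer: -9881707493/194028453 ≈ -50.929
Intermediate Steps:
R = -4/65 (R = 4/(-6 + (-106 + 47)/(63 - 62)) = 4/(-6 - 59/1) = 4/(-6 - 59*1) = 4/(-6 - 59) = 4/(-65) = 4*(-1/65) = -4/65 ≈ -0.061538)
u(C) = (101 + C)/(2*C) (u(C) = (101 + C)/((2*C)) = (101 + C)*(1/(2*C)) = (101 + C)/(2*C))
42059/u(R) - 10483/(-29573) = 42059/(((101 - 4/65)/(2*(-4/65)))) - 10483/(-29573) = 42059/(((1/2)*(-65/4)*(6561/65))) - 10483*(-1/29573) = 42059/(-6561/8) + 10483/29573 = 42059*(-8/6561) + 10483/29573 = -336472/6561 + 10483/29573 = -9881707493/194028453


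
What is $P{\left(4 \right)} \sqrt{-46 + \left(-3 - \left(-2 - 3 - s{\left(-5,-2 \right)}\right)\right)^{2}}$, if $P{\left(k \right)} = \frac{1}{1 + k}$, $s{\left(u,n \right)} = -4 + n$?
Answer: $\frac{i \sqrt{30}}{5} \approx 1.0954 i$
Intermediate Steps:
$P{\left(4 \right)} \sqrt{-46 + \left(-3 - \left(-2 - 3 - s{\left(-5,-2 \right)}\right)\right)^{2}} = \frac{\sqrt{-46 + \left(-3 - \left(4 - 3\right)\right)^{2}}}{1 + 4} = \frac{\sqrt{-46 + \left(-3 - 1\right)^{2}}}{5} = \frac{\sqrt{-46 + \left(-4\right)^{2}}}{5} = \frac{\sqrt{-46 + 16}}{5} = \frac{\sqrt{-30}}{5} = \frac{i \sqrt{30}}{5}$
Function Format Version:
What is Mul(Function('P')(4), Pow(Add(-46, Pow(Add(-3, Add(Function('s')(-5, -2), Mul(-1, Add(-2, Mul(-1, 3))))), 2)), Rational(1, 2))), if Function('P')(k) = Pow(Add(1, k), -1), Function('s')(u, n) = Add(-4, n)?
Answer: Mul(Rational(1, 5), I, Pow(30, Rational(1, 2))) ≈ Mul(1.0954, I)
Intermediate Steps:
Mul(Function('P')(4), Pow(Add(-46, Pow(Add(-3, Add(Function('s')(-5, -2), Mul(-1, Add(-2, Mul(-1, 3))))), 2)), Rational(1, 2))) = Mul(Pow(Add(1, 4), -1), Pow(Add(-46, Pow(Add(-3, Add(Add(-4, -2), Mul(-1, Add(-2, Mul(-1, 3))))), 2)), Rational(1, 2))) = Mul(Pow(5, -1), Pow(Add(-46, Pow(Add(-3, Add(-6, Mul(-1, Add(-2, -3)))), 2)), Rational(1, 2))) = Mul(Rational(1, 5), Pow(Add(-46, Pow(Add(-3, Add(-6, Mul(-1, -5))), 2)), Rational(1, 2))) = Mul(Rational(1, 5), Pow(Add(-46, Pow(Add(-3, Add(-6, 5)), 2)), Rational(1, 2))) = Mul(Rational(1, 5), Pow(Add(-46, Pow(Add(-3, -1), 2)), Rational(1, 2))) = Mul(Rational(1, 5), Pow(Add(-46, Pow(-4, 2)), Rational(1, 2))) = Mul(Rational(1, 5), Pow(Add(-46, 16), Rational(1, 2))) = Mul(Rational(1, 5), Pow(-30, Rational(1, 2))) = Mul(Rational(1, 5), Mul(I, Pow(30, Rational(1, 2)))) = Mul(Rational(1, 5), I, Pow(30, Rational(1, 2)))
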